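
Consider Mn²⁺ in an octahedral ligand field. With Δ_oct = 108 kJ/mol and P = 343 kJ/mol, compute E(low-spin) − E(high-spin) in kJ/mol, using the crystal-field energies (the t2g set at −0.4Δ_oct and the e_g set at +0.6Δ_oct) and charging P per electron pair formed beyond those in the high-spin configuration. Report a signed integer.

Mn²⁺: group 7, so d-count = 7 − 2 = 5.
High-spin: t2g^3 e_g^2, CFSE = 0.0Δ_oct = 0 kJ/mol.
Low-spin: t2g^5 e_g^0, orbital CFSE = -2.0Δ_oct = -216 kJ/mol; plus 2 excess pairs × P = +686 kJ/mol; total 470 kJ/mol.
Thus E(LS) − E(HS) = 470 kJ/mol.

470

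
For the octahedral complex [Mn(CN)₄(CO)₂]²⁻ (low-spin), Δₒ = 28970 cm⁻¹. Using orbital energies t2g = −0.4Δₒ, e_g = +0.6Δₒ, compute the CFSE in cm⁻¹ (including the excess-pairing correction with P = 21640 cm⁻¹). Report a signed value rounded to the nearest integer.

-14660

Ligand charges: 4×(-1) from CN⁻ and 2×(+0) from CO sum to -4; with overall charge -2, Mn is +2.
Mn is in group 7, so Mn²⁺ is d⁵ (7 − 2 = 5).
The d⁵ electrons fill as t2g^5 e_g^0.
CFSE(orbital) = 5×(-0.4Δₒ) + 0×(0.6Δₒ) = -2.0Δₒ; with Δₒ = 28970 cm⁻¹ that is -57940 cm⁻¹.
High-spin d⁵ would be t2g^3 e_g^2 with 0 pairs; low-spin has 2, so 2 excess pairs cost +2P = +43280 cm⁻¹.
Net CFSE = -57940 + 43280 = -14660 cm⁻¹.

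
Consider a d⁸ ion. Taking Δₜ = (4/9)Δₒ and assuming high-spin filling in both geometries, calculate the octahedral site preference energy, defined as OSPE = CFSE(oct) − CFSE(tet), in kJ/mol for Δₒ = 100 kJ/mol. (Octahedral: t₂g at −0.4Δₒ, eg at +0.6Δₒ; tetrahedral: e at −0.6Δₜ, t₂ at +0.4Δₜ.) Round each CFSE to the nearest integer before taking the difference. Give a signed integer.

Octahedral high-spin t₂g⁶ eg²: CFSE = -1.2 × 100 = -120 kJ/mol.
In a tetrahedral site the filling is e⁴ t₂⁴: CFSE(tet) = -0.8Δₜ = -0.8 × (4/9)(100) = -36 kJ/mol.
Subtracting, OSPE = -120 − (-36) = -84 kJ/mol.

-84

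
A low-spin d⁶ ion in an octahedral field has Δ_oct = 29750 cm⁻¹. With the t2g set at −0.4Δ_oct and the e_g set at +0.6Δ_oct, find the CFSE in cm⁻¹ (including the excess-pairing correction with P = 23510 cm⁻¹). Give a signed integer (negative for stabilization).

The d⁶ electrons fill as t2g^6 e_g^0.
CFSE(orbital) = 6×(-0.4Δ_oct) + 0×(0.6Δ_oct) = -2.4Δ_oct; with Δ_oct = 29750 cm⁻¹ that is -71400 cm⁻¹.
High-spin d⁶ would be t2g^4 e_g^2 with 1 pair; low-spin has 3, so 2 excess pairs cost +2P = +47020 cm⁻¹.
Overall CFSE = -71400 + 47020 = -24380 cm⁻¹.

-24380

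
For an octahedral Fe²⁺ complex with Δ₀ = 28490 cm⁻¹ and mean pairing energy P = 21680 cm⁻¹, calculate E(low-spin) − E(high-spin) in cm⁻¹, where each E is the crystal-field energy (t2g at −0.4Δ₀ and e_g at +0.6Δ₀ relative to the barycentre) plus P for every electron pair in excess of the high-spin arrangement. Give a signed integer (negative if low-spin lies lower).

-13620

Fe sits in group 8; removing 2 electrons leaves Fe²⁺ with 8 − 2 = 6 d electrons.
High-spin: t2g^4 e_g^2, CFSE = -0.4Δ₀ = -11396 cm⁻¹.
Low-spin: t2g^6 e_g^0, orbital CFSE = -2.4Δ₀ = -68376 cm⁻¹; plus 2 excess pairs × P = +43360 cm⁻¹; total -25016 cm⁻¹.
The difference is -25016 − (-11396) = -13620 cm⁻¹, so low-spin lies lower.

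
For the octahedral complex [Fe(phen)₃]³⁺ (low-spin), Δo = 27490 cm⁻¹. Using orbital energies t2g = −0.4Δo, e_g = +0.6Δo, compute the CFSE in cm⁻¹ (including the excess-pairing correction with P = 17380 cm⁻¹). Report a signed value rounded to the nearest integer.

-20220

phen is neutral, so the +3 overall charge sits on Fe: oxidation state +3.
Fe sits in group 8; removing 3 electrons leaves Fe³⁺ with 8 − 3 = 5 d electrons.
The d⁵ electrons fill as t2g^5 e_g^0.
CFSE(orbital) = 5×(-0.4Δo) + 0×(0.6Δo) = -2.0Δo; with Δo = 27490 cm⁻¹ that is -54980 cm⁻¹.
Pairing penalty: 2 pairs vs 0 in the high-spin reference → 2 extra × P = 34760 cm⁻¹.
Combining: -54980 + 34760 = -20220 cm⁻¹.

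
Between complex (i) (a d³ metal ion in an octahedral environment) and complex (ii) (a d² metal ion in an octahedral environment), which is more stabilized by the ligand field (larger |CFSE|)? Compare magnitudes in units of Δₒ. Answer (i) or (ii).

(i)

(i): t2g^3 e_g^0, CFSE = -1.2Δₒ.
(ii): t2g^2 e_g^0, CFSE = -0.8Δₒ.
So (i) has the larger |CFSE|.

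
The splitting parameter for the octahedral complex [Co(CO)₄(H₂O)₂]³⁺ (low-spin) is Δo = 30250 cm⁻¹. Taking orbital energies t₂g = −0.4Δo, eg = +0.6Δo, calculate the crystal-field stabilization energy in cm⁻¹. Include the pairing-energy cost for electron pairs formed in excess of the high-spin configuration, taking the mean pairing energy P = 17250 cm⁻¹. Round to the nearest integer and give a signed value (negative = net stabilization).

Ligand charges: 4×(+0) from CO and 2×(+0) from H₂O sum to +0; with overall charge +3, Co is +3.
Group 9 minus oxidation state +3 gives a d⁶ configuration for Co³⁺.
Configuration: t₂g⁶ eg⁰.
The orbital stabilization is -2.4Δo = -2.4 × 30250 = -72600 cm⁻¹.
High-spin d⁶ would be t₂g⁴ eg² with 1 pair; low-spin has 3, so 2 excess pairs cost +2P = +34500 cm⁻¹.
Combining: -72600 + 34500 = -38100 cm⁻¹.

-38100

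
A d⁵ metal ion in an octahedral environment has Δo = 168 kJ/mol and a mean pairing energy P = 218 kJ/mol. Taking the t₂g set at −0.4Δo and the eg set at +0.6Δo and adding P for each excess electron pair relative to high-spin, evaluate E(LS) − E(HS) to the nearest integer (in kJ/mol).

High-spin: t₂g³ eg², CFSE = 0.0Δo = 0 kJ/mol.
Low-spin t₂g⁵ eg⁰ gives -2.0Δo = -336 kJ/mol, but forming 2 extra pairs costs 2P = 436 kJ/mol, so E(LS) = -336 + 436 = 100 kJ/mol.
E(LS) − E(HS) = 100 − (0) = 100 kJ/mol.

100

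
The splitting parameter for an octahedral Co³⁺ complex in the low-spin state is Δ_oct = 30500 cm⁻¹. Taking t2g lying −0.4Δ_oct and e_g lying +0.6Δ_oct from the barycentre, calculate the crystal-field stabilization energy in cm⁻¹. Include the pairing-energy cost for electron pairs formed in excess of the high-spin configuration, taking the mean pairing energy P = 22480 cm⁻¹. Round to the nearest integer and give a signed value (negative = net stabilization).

-28240

Co sits in group 9; removing 3 electrons leaves Co³⁺ with 9 − 3 = 6 d electrons.
Configuration: t2g^6 e_g^0.
The orbital stabilization is -2.4Δ_oct = -2.4 × 30500 = -73200 cm⁻¹.
Relative to high-spin t2g^4 e_g^2 (1 paired), the low-spin configuration has 2 additional pairs, contributing +2 × 22480 = +44960 cm⁻¹.
Overall CFSE = -73200 + 44960 = -28240 cm⁻¹.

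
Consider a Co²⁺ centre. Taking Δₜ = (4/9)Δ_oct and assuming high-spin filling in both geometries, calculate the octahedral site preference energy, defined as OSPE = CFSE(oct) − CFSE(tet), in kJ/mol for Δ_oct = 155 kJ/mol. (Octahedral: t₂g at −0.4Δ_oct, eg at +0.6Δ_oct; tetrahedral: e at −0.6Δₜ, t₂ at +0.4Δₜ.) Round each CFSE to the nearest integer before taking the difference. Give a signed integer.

-41

Group 9 minus oxidation state +2 gives a d⁷ configuration for Co²⁺.
Octahedral (high-spin): t₂g⁵ eg², CFSE = 5(−0.4) + 2(+0.6) = -0.8Δ_oct = -0.8 × 155 = -124 kJ/mol.
In a tetrahedral site the filling is e⁴ t₂³: CFSE(tet) = -1.2Δₜ = -1.2 × (4/9)(155) = -83 kJ/mol.
OSPE = CFSE(oct) − CFSE(tet) = -124 − (-83) = -41 kJ/mol.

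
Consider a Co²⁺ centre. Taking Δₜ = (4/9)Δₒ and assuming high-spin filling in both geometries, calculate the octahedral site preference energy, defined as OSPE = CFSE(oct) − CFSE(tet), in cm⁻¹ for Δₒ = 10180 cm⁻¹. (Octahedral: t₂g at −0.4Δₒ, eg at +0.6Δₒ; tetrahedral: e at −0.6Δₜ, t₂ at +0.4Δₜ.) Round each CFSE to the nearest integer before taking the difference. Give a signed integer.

Co sits in group 9; removing 2 electrons leaves Co²⁺ with 9 − 2 = 7 d electrons.
Octahedral high-spin t₂g⁵ eg²: CFSE = -0.8 × 10180 = -8144 cm⁻¹.
In a tetrahedral site the filling is e⁴ t₂³: CFSE(tet) = -1.2Δₜ = -1.2 × (4/9)(10180) = -5429 cm⁻¹.
OSPE = CFSE(oct) − CFSE(tet) = -8144 − (-5429) = -2715 cm⁻¹.

-2715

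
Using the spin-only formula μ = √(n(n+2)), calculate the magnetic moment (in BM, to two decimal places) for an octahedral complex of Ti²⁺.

Ti sits in group 4; removing 2 electrons leaves Ti²⁺ with 4 − 2 = 2 d electrons.
Configuration: t₂g² eg⁰ → 2 unpaired electrons.
μ(spin-only) = √[2(2+2)] = √8 ≈ 2.83 BM.

2.83 BM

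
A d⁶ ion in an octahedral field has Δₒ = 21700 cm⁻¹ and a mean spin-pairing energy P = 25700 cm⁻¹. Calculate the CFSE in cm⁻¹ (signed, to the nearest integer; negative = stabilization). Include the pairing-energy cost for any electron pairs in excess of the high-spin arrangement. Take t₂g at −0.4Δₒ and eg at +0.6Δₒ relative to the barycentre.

-8680

Since Δₒ = 21700 cm⁻¹ < P = 25700 cm⁻¹, the complex adopts the high-spin configuration.
Configuration: t₂g⁴ eg².
Orbital CFSE = -0.4Δₒ = -0.4 × 21700 = -8680 cm⁻¹.
High-spin has no excess pairs, so no pairing correction applies.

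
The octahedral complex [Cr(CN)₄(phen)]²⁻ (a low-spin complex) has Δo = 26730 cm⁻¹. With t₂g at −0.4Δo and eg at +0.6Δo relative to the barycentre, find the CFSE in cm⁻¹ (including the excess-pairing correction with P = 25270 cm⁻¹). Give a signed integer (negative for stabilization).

Ligand charges: 4×(-1) from CN⁻ and 1×(+0) from phen sum to -4; with overall charge -2, Cr is +2.
Cr²⁺: group 6, so d-count = 6 − 2 = 4.
The d⁴ electrons fill as t₂g⁴ eg⁰.
The orbital stabilization is -1.6Δo = -1.6 × 26730 = -42768 cm⁻¹.
Relative to high-spin t₂g³ eg¹ (0 paired), the low-spin configuration has 1 additional pair, contributing +1 × 25270 = +25270 cm⁻¹.
Combining: -42768 + 25270 = -17498 cm⁻¹.

-17498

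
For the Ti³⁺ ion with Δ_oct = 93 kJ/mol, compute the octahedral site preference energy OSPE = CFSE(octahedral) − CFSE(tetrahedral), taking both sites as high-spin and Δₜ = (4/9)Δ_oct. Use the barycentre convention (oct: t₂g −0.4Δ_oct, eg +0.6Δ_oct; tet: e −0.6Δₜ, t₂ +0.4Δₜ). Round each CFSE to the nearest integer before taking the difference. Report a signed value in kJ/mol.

-12

Ti sits in group 4; removing 3 electrons leaves Ti³⁺ with 4 − 3 = 1 d electrons.
Octahedral (high-spin): t2g^1 e_g^0, CFSE = 1(−0.4) + 0(+0.6) = -0.4Δ_oct = -0.4 × 93 = -37 kJ/mol.
Tetrahedral e^1 t2^0 gives -0.6Δₜ = -0.6 × (4/9) × 93 = -25 kJ/mol.
OSPE = -37 − (-25) = -12 kJ/mol.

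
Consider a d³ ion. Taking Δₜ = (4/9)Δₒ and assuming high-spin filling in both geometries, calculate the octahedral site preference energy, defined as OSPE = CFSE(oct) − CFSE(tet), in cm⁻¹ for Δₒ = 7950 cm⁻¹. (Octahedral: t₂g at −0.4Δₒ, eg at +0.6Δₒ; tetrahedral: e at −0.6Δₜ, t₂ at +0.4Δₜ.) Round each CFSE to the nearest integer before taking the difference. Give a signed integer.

-6713

In an octahedral site d³ (HS) is t2g^3 e_g^0, giving CFSE(oct) = -1.2Δₒ = -9540 cm⁻¹.
Tetrahedral: e^2 t2^1, CFSE = 2(−0.6) + 1(+0.4) = -0.8Δₜ = -0.8 × (4/9) × 7950 = -2827 cm⁻¹.
Subtracting, OSPE = -9540 − (-2827) = -6713 cm⁻¹.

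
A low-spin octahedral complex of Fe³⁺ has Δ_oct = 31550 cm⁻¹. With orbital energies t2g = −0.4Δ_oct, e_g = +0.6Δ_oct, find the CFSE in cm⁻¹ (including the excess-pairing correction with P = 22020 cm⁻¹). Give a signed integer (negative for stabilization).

Fe sits in group 8; removing 3 electrons leaves Fe³⁺ with 8 − 3 = 5 d electrons.
Electron filling gives t2g^5 e_g^0.
Orbital CFSE = 5(-0.4) + 0(0.6) = -2.0Δ_oct = -2.0 × 31550 = -63100 cm⁻¹.
Relative to high-spin t2g^3 e_g^2 (0 paired), the low-spin configuration has 2 additional pairs, contributing +2 × 22020 = +44040 cm⁻¹.
Overall CFSE = -63100 + 44040 = -19060 cm⁻¹.

-19060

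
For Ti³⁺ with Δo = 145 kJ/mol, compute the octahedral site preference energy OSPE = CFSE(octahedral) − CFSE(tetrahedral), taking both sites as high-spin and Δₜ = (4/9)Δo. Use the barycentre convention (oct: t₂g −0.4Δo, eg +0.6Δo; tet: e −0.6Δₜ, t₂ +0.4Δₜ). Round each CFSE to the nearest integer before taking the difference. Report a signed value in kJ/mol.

Ti sits in group 4; removing 3 electrons leaves Ti³⁺ with 4 − 3 = 1 d electrons.
In an octahedral site d¹ (HS) is t2g^1 e_g^0, giving CFSE(oct) = -0.4Δo = -58 kJ/mol.
In a tetrahedral site the filling is e^1 t2^0: CFSE(tet) = -0.6Δₜ = -0.6 × (4/9)(145) = -39 kJ/mol.
OSPE = CFSE(oct) − CFSE(tet) = -58 − (-39) = -19 kJ/mol.

-19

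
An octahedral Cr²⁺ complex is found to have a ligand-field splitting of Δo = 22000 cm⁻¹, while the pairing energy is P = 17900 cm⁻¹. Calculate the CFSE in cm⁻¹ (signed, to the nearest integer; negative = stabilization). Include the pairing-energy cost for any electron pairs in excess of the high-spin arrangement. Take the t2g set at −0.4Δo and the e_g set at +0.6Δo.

Cr²⁺: group 6, so d-count = 6 − 2 = 4.
With Δo > P the complex is low-spin.
That gives t2g^4 e_g^0.
Orbital CFSE = -1.6Δo = -1.6 × 22000 = -35200 cm⁻¹.
Excess pairs vs high-spin: 1 − 0 = 1; pairing cost = +17900 cm⁻¹.
Net CFSE = -35200 + 17900 = -17300 cm⁻¹.

-17300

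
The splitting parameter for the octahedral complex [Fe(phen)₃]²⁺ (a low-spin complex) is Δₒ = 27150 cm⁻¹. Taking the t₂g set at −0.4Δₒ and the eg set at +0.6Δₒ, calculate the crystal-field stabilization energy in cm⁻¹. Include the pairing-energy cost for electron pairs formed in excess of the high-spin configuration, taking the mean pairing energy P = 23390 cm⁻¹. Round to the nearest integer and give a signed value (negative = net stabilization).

-18380

phen is neutral, so the +2 overall charge sits on Fe: oxidation state +2.
Fe is in group 8, so Fe²⁺ is d⁶ (8 − 2 = 6).
Electron filling gives t₂g⁶ eg⁰.
CFSE(orbital) = 6×(-0.4Δₒ) + 0×(0.6Δₒ) = -2.4Δₒ; with Δₒ = 27150 cm⁻¹ that is -65160 cm⁻¹.
Pairing penalty: 3 pairs vs 1 in the high-spin reference → 2 extra × P = 46780 cm⁻¹.
Combining: -65160 + 46780 = -18380 cm⁻¹.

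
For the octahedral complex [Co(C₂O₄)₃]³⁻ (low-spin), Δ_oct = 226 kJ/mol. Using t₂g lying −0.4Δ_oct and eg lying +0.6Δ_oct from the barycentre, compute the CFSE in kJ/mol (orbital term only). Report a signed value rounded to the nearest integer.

-542

Each C₂O₄²⁻ contributes -2; 3 × (-2) = -6. With overall charge -3, Co is in the +3 oxidation state.
Co sits in group 9; removing 3 electrons leaves Co³⁺ with 9 − 3 = 6 d electrons.
Electron filling gives t₂g⁶ eg⁰.
CFSE(orbital) = 6×(-0.4Δ_oct) + 0×(0.6Δ_oct) = -2.4Δ_oct; with Δ_oct = 226 kJ/mol that is -542 kJ/mol.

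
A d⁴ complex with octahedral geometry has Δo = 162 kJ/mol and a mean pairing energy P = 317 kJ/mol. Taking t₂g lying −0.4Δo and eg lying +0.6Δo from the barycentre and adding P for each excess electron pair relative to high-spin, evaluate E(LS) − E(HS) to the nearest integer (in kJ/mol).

High-spin: t₂g³ eg¹, CFSE = -0.6Δo = -97 kJ/mol.
For low-spin the configuration is t₂g⁴ eg⁰: orbital energy -1.6 × 162 = -259 kJ/mol, and 1 additional pair relative to high-spin adds 317 kJ/mol, giving 58 kJ/mol.
Thus E(LS) − E(HS) = 155 kJ/mol.

155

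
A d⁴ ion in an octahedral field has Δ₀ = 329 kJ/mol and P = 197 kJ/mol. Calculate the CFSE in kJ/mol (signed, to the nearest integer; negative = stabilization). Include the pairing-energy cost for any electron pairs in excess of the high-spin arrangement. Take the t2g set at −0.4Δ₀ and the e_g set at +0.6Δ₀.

-329

With Δ₀ > P the complex is low-spin.
Configuration: t2g^4 e_g^0.
Orbital CFSE = -1.6Δ₀ = -1.6 × 329 = -526 kJ/mol.
Excess pairs vs high-spin: 1 − 0 = 1; pairing cost = +197 kJ/mol.
Net CFSE = -526 + 197 = -329 kJ/mol.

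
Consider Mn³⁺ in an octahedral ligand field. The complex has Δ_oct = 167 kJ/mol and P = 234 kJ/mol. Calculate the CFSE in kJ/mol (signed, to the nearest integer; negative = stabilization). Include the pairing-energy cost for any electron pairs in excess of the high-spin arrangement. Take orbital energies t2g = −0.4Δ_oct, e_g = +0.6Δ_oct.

Mn³⁺: group 7, so d-count = 7 − 3 = 4.
Δ_oct < P, so pairing is avoided: the ground state is high-spin.
That gives t2g^3 e_g^1.
Orbital CFSE = -0.6Δ_oct = -0.6 × 167 = -100 kJ/mol.
High-spin has no excess pairs, so no pairing correction applies.

-100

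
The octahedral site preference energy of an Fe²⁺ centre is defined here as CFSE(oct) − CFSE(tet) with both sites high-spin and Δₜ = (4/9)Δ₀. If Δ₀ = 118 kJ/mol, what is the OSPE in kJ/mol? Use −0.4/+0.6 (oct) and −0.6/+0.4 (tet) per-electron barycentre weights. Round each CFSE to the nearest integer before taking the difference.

-16

Fe²⁺: group 8, so d-count = 8 − 2 = 6.
Octahedral (high-spin): t2g^4 e_g^2, CFSE = 4(−0.4) + 2(+0.6) = -0.4Δ₀ = -0.4 × 118 = -47 kJ/mol.
In a tetrahedral site the filling is e^3 t2^3: CFSE(tet) = -0.6Δₜ = -0.6 × (4/9)(118) = -31 kJ/mol.
Subtracting, OSPE = -47 − (-31) = -16 kJ/mol.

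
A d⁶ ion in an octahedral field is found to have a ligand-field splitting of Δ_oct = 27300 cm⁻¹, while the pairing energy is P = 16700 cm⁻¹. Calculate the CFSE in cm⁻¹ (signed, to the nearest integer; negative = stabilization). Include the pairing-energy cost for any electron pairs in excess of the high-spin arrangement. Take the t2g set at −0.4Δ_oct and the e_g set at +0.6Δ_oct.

-32120

Δ_oct > P, so pairing is preferred: the ground state is low-spin.
That gives t2g^6 e_g^0.
Orbital CFSE = -2.4Δ_oct = -2.4 × 27300 = -65520 cm⁻¹.
Excess pairs vs high-spin: 3 − 1 = 2; pairing cost = +33400 cm⁻¹.
Net CFSE = -65520 + 33400 = -32120 cm⁻¹.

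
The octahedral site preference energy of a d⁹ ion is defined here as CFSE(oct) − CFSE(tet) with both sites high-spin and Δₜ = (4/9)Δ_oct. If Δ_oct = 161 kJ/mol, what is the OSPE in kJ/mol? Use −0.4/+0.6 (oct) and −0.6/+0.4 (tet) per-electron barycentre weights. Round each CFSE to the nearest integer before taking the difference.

Octahedral high-spin t2g^6 e_g^3: CFSE = -0.6 × 161 = -97 kJ/mol.
Tetrahedral: e^4 t2^5, CFSE = 4(−0.6) + 5(+0.4) = -0.4Δₜ = -0.4 × (4/9) × 161 = -29 kJ/mol.
Subtracting, OSPE = -97 − (-29) = -68 kJ/mol.

-68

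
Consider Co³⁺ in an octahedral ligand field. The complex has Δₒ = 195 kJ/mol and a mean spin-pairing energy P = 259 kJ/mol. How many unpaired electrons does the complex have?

4

Group 9 minus oxidation state +3 gives a d⁶ configuration for Co³⁺.
Δₒ < P, so pairing is avoided: the ground state is high-spin.
That gives t₂g⁴ eg².
Unpaired electrons: 4.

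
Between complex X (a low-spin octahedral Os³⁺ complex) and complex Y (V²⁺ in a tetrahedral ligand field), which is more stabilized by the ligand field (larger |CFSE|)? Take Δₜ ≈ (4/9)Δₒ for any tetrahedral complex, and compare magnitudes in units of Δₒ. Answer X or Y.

X

X: Os sits in group 8; removing 3 electrons leaves Os³⁺ with 8 − 3 = 5 d electrons; t₂g⁵ eg⁰, CFSE = -2.0Δₒ.
Y: V sits in group 5; removing 2 electrons leaves V²⁺ with 5 − 2 = 3 d electrons; Tetrahedral splitting is small, so the complex is high-spin; e² t₂¹, CFSE = -0.8Δₜ ≈ -0.36Δₒ.
So X has the larger |CFSE|.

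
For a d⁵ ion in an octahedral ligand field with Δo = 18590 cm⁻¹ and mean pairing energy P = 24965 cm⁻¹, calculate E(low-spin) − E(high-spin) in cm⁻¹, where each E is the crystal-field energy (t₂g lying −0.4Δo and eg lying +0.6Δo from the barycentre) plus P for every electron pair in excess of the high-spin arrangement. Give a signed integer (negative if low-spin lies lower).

12750

In the high-spin limit (t₂g³ eg²) the orbital term is 0.0Δo = 0 cm⁻¹, with no excess pairing.
Low-spin t₂g⁵ eg⁰ gives -2.0Δo = -37180 cm⁻¹, but forming 2 extra pairs costs 2P = 49930 cm⁻¹, so E(LS) = -37180 + 49930 = 12750 cm⁻¹.
Thus E(LS) − E(HS) = 12750 cm⁻¹.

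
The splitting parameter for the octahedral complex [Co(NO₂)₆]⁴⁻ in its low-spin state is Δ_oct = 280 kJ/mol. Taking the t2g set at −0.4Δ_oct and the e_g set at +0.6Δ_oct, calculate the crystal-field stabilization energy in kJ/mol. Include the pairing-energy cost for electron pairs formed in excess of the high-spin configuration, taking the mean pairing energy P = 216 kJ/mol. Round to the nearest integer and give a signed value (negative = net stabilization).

Each NO₂⁻ contributes -1; 6 × (-1) = -6. With overall charge -4, Co is in the +2 oxidation state.
Co²⁺: group 9, so d-count = 9 − 2 = 7.
Configuration: t2g^6 e_g^1.
CFSE(orbital) = 6×(-0.4Δ_oct) + 1×(0.6Δ_oct) = -1.8Δ_oct; with Δ_oct = 280 kJ/mol that is -504 kJ/mol.
Pairing penalty: 3 pairs vs 2 in the high-spin reference → 1 extra × P = 216 kJ/mol.
Combining: -504 + 216 = -288 kJ/mol.

-288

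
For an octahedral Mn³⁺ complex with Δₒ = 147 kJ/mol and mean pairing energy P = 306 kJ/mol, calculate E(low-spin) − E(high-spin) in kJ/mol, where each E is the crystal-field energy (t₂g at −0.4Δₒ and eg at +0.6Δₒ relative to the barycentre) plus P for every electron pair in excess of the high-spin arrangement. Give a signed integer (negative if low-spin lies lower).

Mn sits in group 7; removing 3 electrons leaves Mn³⁺ with 7 − 3 = 4 d electrons.
In the high-spin limit (t₂g³ eg¹) the orbital term is -0.6Δₒ = -88 kJ/mol, with no excess pairing.
Low-spin t₂g⁴ eg⁰ gives -1.6Δₒ = -235 kJ/mol, but forming 1 extra pair costs 1P = 306 kJ/mol, so E(LS) = -235 + 306 = 71 kJ/mol.
Thus E(LS) − E(HS) = 159 kJ/mol.

159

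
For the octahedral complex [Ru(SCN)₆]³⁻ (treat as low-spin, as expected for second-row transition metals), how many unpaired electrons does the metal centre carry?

1

Each SCN⁻ contributes -1; 6 × (-1) = -6. With overall charge -3, Ru is in the +3 oxidation state.
Ru sits in group 8; removing 3 electrons leaves Ru³⁺ with 8 − 3 = 5 d electrons.
Configuration: t₂g⁵ eg⁰, giving 1 unpaired electron.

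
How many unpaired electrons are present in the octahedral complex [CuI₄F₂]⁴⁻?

Ligand charges: 4×(-1) from I⁻ and 2×(-1) from F⁻ sum to -6; with overall charge -4, Cu is +2.
Cu sits in group 11; removing 2 electrons leaves Cu²⁺ with 11 − 2 = 9 d electrons.
Configuration: t2g^6 e_g^3, giving 1 unpaired electron.

1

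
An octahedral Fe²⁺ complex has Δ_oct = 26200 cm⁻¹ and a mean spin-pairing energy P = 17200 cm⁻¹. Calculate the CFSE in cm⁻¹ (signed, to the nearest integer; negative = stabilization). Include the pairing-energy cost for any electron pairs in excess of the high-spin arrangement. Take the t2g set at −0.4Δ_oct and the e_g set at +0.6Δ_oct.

Fe is in group 8, so Fe²⁺ is d⁶ (8 − 2 = 6).
Since Δ_oct = 26200 cm⁻¹ > P = 17200 cm⁻¹, the complex adopts the low-spin configuration.
Filling d⁶ accordingly: t2g^6 e_g^0.
Orbital CFSE = -2.4Δ_oct = -2.4 × 26200 = -62880 cm⁻¹.
Excess pairs vs high-spin: 3 − 1 = 2; pairing cost = +34400 cm⁻¹.
Net CFSE = -62880 + 34400 = -28480 cm⁻¹.

-28480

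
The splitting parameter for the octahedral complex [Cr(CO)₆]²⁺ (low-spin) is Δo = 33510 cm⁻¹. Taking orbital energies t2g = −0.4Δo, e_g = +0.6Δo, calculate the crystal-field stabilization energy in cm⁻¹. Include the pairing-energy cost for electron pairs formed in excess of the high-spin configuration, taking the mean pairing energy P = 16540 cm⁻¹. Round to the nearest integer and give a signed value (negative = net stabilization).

CO is neutral, so the +2 overall charge sits on Cr: oxidation state +2.
Group 6 minus oxidation state +2 gives a d⁴ configuration for Cr²⁺.
The d⁴ electrons fill as t2g^4 e_g^0.
CFSE(orbital) = 4×(-0.4Δo) + 0×(0.6Δo) = -1.6Δo; with Δo = 33510 cm⁻¹ that is -53616 cm⁻¹.
Pairing penalty: 1 pair vs 0 in the high-spin reference → 1 extra × P = 16540 cm⁻¹.
Combining: -53616 + 16540 = -37076 cm⁻¹.

-37076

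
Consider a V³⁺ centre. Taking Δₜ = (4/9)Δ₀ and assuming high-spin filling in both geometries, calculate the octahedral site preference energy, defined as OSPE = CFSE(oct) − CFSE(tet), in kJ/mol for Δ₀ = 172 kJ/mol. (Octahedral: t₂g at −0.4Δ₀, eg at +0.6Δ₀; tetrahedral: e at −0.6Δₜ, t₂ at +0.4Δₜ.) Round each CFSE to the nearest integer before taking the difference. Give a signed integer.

Group 5 minus oxidation state +3 gives a d² configuration for V³⁺.
In an octahedral site d² (HS) is t2g^2 e_g^0, giving CFSE(oct) = -0.8Δ₀ = -138 kJ/mol.
Tetrahedral: e^2 t2^0, CFSE = 2(−0.6) + 0(+0.4) = -1.2Δₜ = -1.2 × (4/9) × 172 = -92 kJ/mol.
Subtracting, OSPE = -138 − (-92) = -46 kJ/mol.

-46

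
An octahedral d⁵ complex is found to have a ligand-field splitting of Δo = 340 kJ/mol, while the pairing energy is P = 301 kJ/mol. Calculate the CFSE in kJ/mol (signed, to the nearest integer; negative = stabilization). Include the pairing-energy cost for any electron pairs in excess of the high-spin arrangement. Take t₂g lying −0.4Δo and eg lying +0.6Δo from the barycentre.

-78

With Δo > P the complex is low-spin.
That gives t₂g⁵ eg⁰.
Orbital CFSE = -2.0Δo = -2.0 × 340 = -680 kJ/mol.
Excess pairs vs high-spin: 2 − 0 = 2; pairing cost = +602 kJ/mol.
Net CFSE = -680 + 602 = -78 kJ/mol.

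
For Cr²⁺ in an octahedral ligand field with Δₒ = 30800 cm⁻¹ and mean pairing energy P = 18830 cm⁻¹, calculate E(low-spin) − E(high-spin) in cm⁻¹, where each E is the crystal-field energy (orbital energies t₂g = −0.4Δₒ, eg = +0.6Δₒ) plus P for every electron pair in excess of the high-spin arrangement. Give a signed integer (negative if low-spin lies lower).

-11970

Group 6 minus oxidation state +2 gives a d⁴ configuration for Cr²⁺.
High-spin: t₂g³ eg¹, CFSE = -0.6Δₒ = -18480 cm⁻¹.
Low-spin t₂g⁴ eg⁰ gives -1.6Δₒ = -49280 cm⁻¹, but forming 1 extra pair costs 1P = 18830 cm⁻¹, so E(LS) = -49280 + 18830 = -30450 cm⁻¹.
E(LS) − E(HS) = -30450 − (-18480) = -11970 cm⁻¹.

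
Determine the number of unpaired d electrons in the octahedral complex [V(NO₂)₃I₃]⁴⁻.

3

Ligand charges: 3×(-1) from NO₂⁻ and 3×(-1) from I⁻ sum to -6; with overall charge -4, V is +2.
V is in group 5, so V²⁺ is d³ (5 − 2 = 3).
Configuration: t₂g³ eg⁰, giving 3 unpaired electrons.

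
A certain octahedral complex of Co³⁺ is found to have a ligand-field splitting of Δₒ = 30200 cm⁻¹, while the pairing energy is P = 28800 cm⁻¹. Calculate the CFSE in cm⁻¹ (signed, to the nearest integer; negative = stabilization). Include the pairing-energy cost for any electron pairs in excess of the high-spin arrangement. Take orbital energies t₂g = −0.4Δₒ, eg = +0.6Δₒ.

-14880

Co is in group 9, so Co³⁺ is d⁶ (9 − 3 = 6).
Δₒ > P, so pairing is preferred: the ground state is low-spin.
Filling d⁶ accordingly: t₂g⁶ eg⁰.
Orbital CFSE = -2.4Δₒ = -2.4 × 30200 = -72480 cm⁻¹.
Excess pairs vs high-spin: 3 − 1 = 2; pairing cost = +57600 cm⁻¹.
Net CFSE = -72480 + 57600 = -14880 cm⁻¹.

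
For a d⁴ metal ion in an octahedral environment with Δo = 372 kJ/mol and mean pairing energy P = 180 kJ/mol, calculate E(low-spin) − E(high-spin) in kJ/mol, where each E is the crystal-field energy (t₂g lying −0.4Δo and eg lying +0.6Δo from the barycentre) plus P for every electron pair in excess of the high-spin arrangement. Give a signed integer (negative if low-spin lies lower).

-192

In the high-spin limit (t₂g³ eg¹) the orbital term is -0.6Δo = -223 kJ/mol, with no excess pairing.
For low-spin the configuration is t₂g⁴ eg⁰: orbital energy -1.6 × 372 = -595 kJ/mol, and 1 additional pair relative to high-spin adds 180 kJ/mol, giving -415 kJ/mol.
The difference is -415 − (-223) = -192 kJ/mol, so low-spin lies lower.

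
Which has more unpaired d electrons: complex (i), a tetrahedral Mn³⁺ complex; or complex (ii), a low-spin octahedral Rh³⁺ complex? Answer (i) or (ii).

(i): Mn is in group 7, so Mn³⁺ is d⁴ (7 − 3 = 4); Tetrahedral fields are weak (Δₜ ≈ 4/9 Δₒ), so electrons fill high-spin; e^2 t2^2 → 4 unpaired.
(ii): Rh is in group 9, so Rh³⁺ is d⁶ (9 − 3 = 6); t₂g⁶ eg⁰ → 0 unpaired.
So (i) has more unpaired electrons.

(i)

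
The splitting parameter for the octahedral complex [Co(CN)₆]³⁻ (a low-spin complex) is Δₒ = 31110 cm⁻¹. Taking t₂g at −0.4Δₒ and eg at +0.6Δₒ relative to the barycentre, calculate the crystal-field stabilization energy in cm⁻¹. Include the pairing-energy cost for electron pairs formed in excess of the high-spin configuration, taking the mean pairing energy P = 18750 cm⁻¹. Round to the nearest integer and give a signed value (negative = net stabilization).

-37164

Each CN⁻ contributes -1; 6 × (-1) = -6. With overall charge -3, Co is in the +3 oxidation state.
Co is in group 9, so Co³⁺ is d⁶ (9 − 3 = 6).
The d⁶ electrons fill as t₂g⁶ eg⁰.
CFSE(orbital) = 6×(-0.4Δₒ) + 0×(0.6Δₒ) = -2.4Δₒ; with Δₒ = 31110 cm⁻¹ that is -74664 cm⁻¹.
Pairing penalty: 3 pairs vs 1 in the high-spin reference → 2 extra × P = 37500 cm⁻¹.
Net CFSE = -74664 + 37500 = -37164 cm⁻¹.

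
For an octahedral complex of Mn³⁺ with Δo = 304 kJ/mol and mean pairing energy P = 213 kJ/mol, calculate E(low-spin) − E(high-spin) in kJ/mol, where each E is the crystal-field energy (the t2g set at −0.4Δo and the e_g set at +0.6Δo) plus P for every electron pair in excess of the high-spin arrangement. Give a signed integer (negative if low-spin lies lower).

-91

Group 7 minus oxidation state +3 gives a d⁴ configuration for Mn³⁺.
High-spin: t2g^3 e_g^1, CFSE = -0.6Δo = -182 kJ/mol.
Low-spin: t2g^4 e_g^0, orbital CFSE = -1.6Δo = -486 kJ/mol; plus 1 excess pair × P = +213 kJ/mol; total -273 kJ/mol.
The difference is -273 − (-182) = -91 kJ/mol, so low-spin lies lower.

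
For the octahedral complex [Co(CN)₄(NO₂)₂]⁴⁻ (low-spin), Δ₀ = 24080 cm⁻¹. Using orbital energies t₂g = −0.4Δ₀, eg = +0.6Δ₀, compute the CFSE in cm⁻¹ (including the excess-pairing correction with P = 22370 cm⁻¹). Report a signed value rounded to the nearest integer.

-20974

Ligand charges: 4×(-1) from CN⁻ and 2×(-1) from NO₂⁻ sum to -6; with overall charge -4, Co is +2.
Co²⁺: group 9, so d-count = 9 − 2 = 7.
The d⁷ electrons fill as t₂g⁶ eg¹.
Orbital CFSE = 6(-0.4) + 1(0.6) = -1.8Δ₀ = -1.8 × 24080 = -43344 cm⁻¹.
High-spin d⁷ would be t₂g⁵ eg² with 2 pairs; low-spin has 3, so 1 excess pair costs +1P = +22370 cm⁻¹.
Net CFSE = -43344 + 22370 = -20974 cm⁻¹.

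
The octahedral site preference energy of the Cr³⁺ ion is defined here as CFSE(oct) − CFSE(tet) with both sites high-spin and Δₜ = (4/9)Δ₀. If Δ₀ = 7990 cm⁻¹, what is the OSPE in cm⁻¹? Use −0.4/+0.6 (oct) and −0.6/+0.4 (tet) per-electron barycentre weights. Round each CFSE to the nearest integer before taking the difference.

-6747

Cr sits in group 6; removing 3 electrons leaves Cr³⁺ with 6 − 3 = 3 d electrons.
Octahedral (high-spin): t2g^3 e_g^0, CFSE = 3(−0.4) + 0(+0.6) = -1.2Δ₀ = -1.2 × 7990 = -9588 cm⁻¹.
Tetrahedral e^2 t2^1 gives -0.8Δₜ = -0.8 × (4/9) × 7990 = -2841 cm⁻¹.
Subtracting, OSPE = -9588 − (-2841) = -6747 cm⁻¹.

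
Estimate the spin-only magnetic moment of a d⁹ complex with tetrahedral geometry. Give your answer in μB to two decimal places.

With tetrahedral geometry the complex is necessarily high-spin.
Configuration: e⁴ t₂⁵ → 1 unpaired electron.
μ(spin-only) = √[1(1+2)] = √3 ≈ 1.73 μB.

1.73 μB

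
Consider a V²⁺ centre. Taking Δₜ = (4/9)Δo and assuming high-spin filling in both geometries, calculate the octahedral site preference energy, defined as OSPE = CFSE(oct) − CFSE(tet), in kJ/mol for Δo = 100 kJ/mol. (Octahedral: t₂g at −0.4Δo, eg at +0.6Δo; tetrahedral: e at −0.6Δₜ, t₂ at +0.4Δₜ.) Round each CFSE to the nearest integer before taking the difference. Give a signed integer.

V sits in group 5; removing 2 electrons leaves V²⁺ with 5 − 2 = 3 d electrons.
Octahedral high-spin t₂g³ eg⁰: CFSE = -1.2 × 100 = -120 kJ/mol.
In a tetrahedral site the filling is e² t₂¹: CFSE(tet) = -0.8Δₜ = -0.8 × (4/9)(100) = -36 kJ/mol.
OSPE = CFSE(oct) − CFSE(tet) = -120 − (-36) = -84 kJ/mol.

-84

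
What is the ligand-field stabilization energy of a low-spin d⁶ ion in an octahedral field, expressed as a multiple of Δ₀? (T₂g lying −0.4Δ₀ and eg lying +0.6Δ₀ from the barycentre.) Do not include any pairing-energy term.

-2.4 Δ₀

Configuration: t₂g⁶ eg⁰.
CFSE = 6(-0.4Δ₀) + 0(0.6Δ₀) = -2.4Δ₀ + 0.0Δ₀ = -2.4Δ₀.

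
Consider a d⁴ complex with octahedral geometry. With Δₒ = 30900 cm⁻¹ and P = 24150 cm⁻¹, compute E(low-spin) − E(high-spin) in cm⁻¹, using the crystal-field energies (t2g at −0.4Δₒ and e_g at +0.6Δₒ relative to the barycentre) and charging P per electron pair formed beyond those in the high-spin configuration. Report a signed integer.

High-spin d⁴ fills as t2g^3 e_g^1 with CFSE 3(−0.4) + 1(+0.6) = -0.6Δₒ = -18540 cm⁻¹.
Low-spin: t2g^4 e_g^0, orbital CFSE = -1.6Δₒ = -49440 cm⁻¹; plus 1 excess pair × P = +24150 cm⁻¹; total -25290 cm⁻¹.
Thus E(LS) − E(HS) = -6750 cm⁻¹.

-6750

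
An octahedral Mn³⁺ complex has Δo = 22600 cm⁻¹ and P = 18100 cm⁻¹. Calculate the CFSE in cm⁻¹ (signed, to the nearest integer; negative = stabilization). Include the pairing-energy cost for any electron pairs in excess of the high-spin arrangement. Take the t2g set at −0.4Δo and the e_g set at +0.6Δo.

Mn³⁺: group 7, so d-count = 7 − 3 = 4.
Δo > P, so pairing is preferred: the ground state is low-spin.
Configuration: t2g^4 e_g^0.
Orbital CFSE = -1.6Δo = -1.6 × 22600 = -36160 cm⁻¹.
Excess pairs vs high-spin: 1 − 0 = 1; pairing cost = +18100 cm⁻¹.
Net CFSE = -36160 + 18100 = -18060 cm⁻¹.

-18060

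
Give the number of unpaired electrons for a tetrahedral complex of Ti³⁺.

1

Ti³⁺: group 4, so d-count = 4 − 3 = 1.
Tetrahedral fields are weak (Δₜ ≈ 4/9 Δₒ), so electrons fill high-spin.
Configuration: e¹ t₂⁰, giving 1 unpaired electron.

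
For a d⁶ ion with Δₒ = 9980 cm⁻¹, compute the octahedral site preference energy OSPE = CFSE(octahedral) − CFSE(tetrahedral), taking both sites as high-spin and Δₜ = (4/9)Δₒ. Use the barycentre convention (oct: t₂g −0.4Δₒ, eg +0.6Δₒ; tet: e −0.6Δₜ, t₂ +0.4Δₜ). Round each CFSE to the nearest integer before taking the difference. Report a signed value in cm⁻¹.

-1331

Octahedral (high-spin): t2g^4 e_g^2, CFSE = 4(−0.4) + 2(+0.6) = -0.4Δₒ = -0.4 × 9980 = -3992 cm⁻¹.
Tetrahedral e^3 t2^3 gives -0.6Δₜ = -0.6 × (4/9) × 9980 = -2661 cm⁻¹.
Subtracting, OSPE = -3992 − (-2661) = -1331 cm⁻¹.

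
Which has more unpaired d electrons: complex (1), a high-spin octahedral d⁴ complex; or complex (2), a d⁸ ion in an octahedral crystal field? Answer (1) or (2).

(1): t2g^3 e_g^1 → 4 unpaired.
(2): For octahedral d⁸ the high- and low-spin configurations coincide; t₂g⁶ eg² → 2 unpaired.
So (1) has more unpaired electrons.

(1)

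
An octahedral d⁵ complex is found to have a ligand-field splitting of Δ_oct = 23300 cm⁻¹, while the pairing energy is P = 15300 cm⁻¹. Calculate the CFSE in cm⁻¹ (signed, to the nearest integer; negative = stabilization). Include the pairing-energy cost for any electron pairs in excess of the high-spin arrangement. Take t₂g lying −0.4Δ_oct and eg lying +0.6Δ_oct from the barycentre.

-16000

Here Δ_oct > P (23300 > 15300), so the low-spin state is favoured.
Filling d⁵ accordingly: t₂g⁵ eg⁰.
Orbital CFSE = -2.0Δ_oct = -2.0 × 23300 = -46600 cm⁻¹.
Excess pairs vs high-spin: 2 − 0 = 2; pairing cost = +30600 cm⁻¹.
Net CFSE = -46600 + 30600 = -16000 cm⁻¹.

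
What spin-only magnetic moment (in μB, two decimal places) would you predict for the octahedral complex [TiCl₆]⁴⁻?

Each Cl⁻ contributes -1; 6 × (-1) = -6. With overall charge -4, Ti is in the +2 oxidation state.
Ti sits in group 4; removing 2 electrons leaves Ti²⁺ with 4 − 2 = 2 d electrons.
Configuration: t2g^2 e_g^0 → 2 unpaired electrons.
μ(spin-only) = √[2(2+2)] = √8 ≈ 2.83 μB.

2.83 μB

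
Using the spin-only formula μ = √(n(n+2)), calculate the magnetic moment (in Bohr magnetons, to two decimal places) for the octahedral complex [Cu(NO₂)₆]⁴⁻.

Each NO₂⁻ contributes -1; 6 × (-1) = -6. With overall charge -4, Cu is in the +2 oxidation state.
Cu sits in group 11; removing 2 electrons leaves Cu²⁺ with 11 − 2 = 9 d electrons.
Configuration: t2g^6 e_g^3 → 1 unpaired electron.
μ(spin-only) = √[1(1+2)] = √3 ≈ 1.73 Bohr magnetons.

1.73 Bohr magnetons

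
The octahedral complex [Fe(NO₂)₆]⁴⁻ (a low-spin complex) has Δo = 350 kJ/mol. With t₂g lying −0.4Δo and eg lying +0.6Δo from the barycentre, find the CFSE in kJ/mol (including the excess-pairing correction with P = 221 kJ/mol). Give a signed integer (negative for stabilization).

Each NO₂⁻ contributes -1; 6 × (-1) = -6. With overall charge -4, Fe is in the +2 oxidation state.
Fe²⁺: group 8, so d-count = 8 − 2 = 6.
Configuration: t₂g⁶ eg⁰.
Orbital CFSE = 6(-0.4) + 0(0.6) = -2.4Δo = -2.4 × 350 = -840 kJ/mol.
Pairing penalty: 3 pairs vs 1 in the high-spin reference → 2 extra × P = 442 kJ/mol.
Net CFSE = -840 + 442 = -398 kJ/mol.

-398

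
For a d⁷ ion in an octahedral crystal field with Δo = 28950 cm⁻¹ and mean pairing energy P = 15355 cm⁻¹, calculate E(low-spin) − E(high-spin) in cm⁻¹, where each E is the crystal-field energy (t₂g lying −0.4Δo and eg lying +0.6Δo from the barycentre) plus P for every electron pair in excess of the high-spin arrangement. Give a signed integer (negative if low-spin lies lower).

-13595

In the high-spin limit (t₂g⁵ eg²) the orbital term is -0.8Δo = -23160 cm⁻¹, with no excess pairing.
Low-spin: t₂g⁶ eg¹, orbital CFSE = -1.8Δo = -52110 cm⁻¹; plus 1 excess pair × P = +15355 cm⁻¹; total -36755 cm⁻¹.
Thus E(LS) − E(HS) = -13595 cm⁻¹.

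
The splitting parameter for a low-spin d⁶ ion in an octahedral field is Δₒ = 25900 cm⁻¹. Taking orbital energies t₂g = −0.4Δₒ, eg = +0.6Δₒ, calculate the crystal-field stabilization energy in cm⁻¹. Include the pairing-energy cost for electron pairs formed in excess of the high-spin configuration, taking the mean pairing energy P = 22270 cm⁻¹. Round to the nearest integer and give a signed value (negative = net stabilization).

-17620

The d⁶ electrons fill as t₂g⁶ eg⁰.
Orbital CFSE = 6(-0.4) + 0(0.6) = -2.4Δₒ = -2.4 × 25900 = -62160 cm⁻¹.
Pairing penalty: 3 pairs vs 1 in the high-spin reference → 2 extra × P = 44540 cm⁻¹.
Combining: -62160 + 44540 = -17620 cm⁻¹.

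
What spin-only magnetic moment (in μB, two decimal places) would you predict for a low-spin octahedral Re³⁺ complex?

2.83 μB

Re is in group 7, so Re³⁺ is d⁴ (7 − 3 = 4).
Configuration: t₂g⁴ eg⁰ → 2 unpaired electrons.
μ(spin-only) = √[2(2+2)] = √8 ≈ 2.83 μB.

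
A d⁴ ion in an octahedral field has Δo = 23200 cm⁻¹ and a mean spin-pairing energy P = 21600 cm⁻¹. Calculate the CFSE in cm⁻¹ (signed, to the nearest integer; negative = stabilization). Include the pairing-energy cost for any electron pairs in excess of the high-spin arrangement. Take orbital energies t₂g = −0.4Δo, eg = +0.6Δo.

-15520

With Δo > P the complex is low-spin.
Configuration: t₂g⁴ eg⁰.
Orbital CFSE = -1.6Δo = -1.6 × 23200 = -37120 cm⁻¹.
Excess pairs vs high-spin: 1 − 0 = 1; pairing cost = +21600 cm⁻¹.
Net CFSE = -37120 + 21600 = -15520 cm⁻¹.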